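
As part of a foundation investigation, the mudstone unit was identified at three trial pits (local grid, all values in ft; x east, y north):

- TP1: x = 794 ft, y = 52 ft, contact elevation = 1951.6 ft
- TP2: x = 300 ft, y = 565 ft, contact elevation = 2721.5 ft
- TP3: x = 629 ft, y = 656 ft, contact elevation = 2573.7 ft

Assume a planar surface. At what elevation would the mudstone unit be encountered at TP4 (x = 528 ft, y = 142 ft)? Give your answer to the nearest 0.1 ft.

Two edge vectors: TP1→TP2 = (-494, 513, 769.9), TP1→TP3 = (-165, 604, 622.1).
Normal n = (TP1→TP2) × (TP1→TP3) = (-145882.3, 180283.9, -213731).
So ∂z/∂x = −n_x/n_z = −0.68255 and ∂z/∂y = −n_y/n_z = 0.84351.
Intercept c from TP1: 1951.6 + 541.95 − 43.86 = 2449.68.
At (528, 142): z = −360.4 + 119.8 + 2449.68 = 2209.1 ft.

2209.1 ft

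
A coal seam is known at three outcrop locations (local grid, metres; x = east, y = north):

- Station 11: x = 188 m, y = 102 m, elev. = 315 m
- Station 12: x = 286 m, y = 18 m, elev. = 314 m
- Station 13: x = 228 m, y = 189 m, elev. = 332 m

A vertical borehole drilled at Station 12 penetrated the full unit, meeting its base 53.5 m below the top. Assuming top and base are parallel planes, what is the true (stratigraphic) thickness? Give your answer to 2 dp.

52.63 m

Let the plane be z = a·x + b·y + c.
Station 12−Station 11: 98a − 84b = −1;  Station 13−Station 11: 40a + 87b = 17.
Solving gives a = 0.11282, b = 0.14353.
|∇z| = √(a²+b²) = 0.18256, so dip δ = arctan(0.18256) = 10.35°.
True thickness = vertical thickness × cos δ = 53.5 × cos 10.35° = 52.63 m.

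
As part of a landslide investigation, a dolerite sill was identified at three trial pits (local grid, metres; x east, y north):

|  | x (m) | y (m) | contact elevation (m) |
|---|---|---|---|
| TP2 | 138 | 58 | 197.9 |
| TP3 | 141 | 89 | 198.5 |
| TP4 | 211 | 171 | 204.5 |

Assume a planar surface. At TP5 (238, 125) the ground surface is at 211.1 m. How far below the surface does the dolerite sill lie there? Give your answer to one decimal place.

5.3 m

Let the plane be z = a·x + b·y + c.
TP3−TP2: 3a + 31b = 0.6;  TP4−TP2: 73a + 113b = 6.6.
Solving gives a = 0.07110, b = 0.01247.
Then c = 197.9 − a·138 − b·58 = 187.36.
At (238, 125): z_contact = 16.92 + 1.56 + 187.36 = 205.85 m.
Depth below ground = 211.1 − 205.85 = 5.3 m.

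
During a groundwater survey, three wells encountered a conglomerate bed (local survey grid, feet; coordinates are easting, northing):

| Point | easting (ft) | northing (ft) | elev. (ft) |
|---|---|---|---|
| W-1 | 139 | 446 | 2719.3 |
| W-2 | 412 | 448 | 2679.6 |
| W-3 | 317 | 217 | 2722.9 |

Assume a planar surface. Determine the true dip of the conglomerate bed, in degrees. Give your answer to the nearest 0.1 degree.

Two edge vectors: W-1→W-2 = (273, 2, -39.7), W-1→W-3 = (178, -229, 3.6).
Normal n = (W-1→W-2) × (W-1→W-3) = (-9084.1, -8049.4, -62873).
So ∂z/∂easting = −n_x/n_z = −0.14448 and ∂z/∂northing = −n_y/n_z = −0.12803.
Gradient magnitude |∇z| = √(a² + b²) = √(0.02088 + 0.01639) = 0.19304.
True dip = arctan(0.19304) = 10.9°, dipping toward NE (azimuth ≈ 048°).

10.9°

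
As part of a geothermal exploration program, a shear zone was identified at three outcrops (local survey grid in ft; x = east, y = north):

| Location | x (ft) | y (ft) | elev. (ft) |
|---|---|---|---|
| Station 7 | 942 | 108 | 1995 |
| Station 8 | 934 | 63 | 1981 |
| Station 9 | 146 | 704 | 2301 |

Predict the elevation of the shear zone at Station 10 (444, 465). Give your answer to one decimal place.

Two edge vectors: Station 7→Station 8 = (-8, -45, -14), Station 7→Station 9 = (-796, 596, 306).
Normal n = (Station 7→Station 8) × (Station 7→Station 9) = (-5426, 13592, -40588).
So ∂z/∂x = −n_x/n_z = −0.13368 and ∂z/∂y = −n_y/n_z = 0.33488.
Intercept c from Station 7: 1995 + 125.93 − 36.17 = 2084.76.
At (444, 465): z = −59.4 + 155.7 + 2084.76 = 2181.1 ft.

2181.1 ft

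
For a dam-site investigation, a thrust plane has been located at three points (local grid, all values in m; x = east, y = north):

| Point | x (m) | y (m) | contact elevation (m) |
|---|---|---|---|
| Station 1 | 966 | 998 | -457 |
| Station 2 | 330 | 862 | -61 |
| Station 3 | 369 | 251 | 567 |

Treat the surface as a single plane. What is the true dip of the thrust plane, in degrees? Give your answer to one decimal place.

48.4°

Let the plane be z = a·x + b·y + c.
Station 2−Station 1: −636a − 136b = 396;  Station 3−Station 1: −597a − 747b = 1024.
Solving gives a = −0.39743, b = −1.05319.
Gradient magnitude |∇z| = √(a² + b²) = √(0.15795 + 1.10921) = 1.12568.
True dip = arctan(1.12568) = 48.4°, dipping toward NNE (azimuth ≈ 021°).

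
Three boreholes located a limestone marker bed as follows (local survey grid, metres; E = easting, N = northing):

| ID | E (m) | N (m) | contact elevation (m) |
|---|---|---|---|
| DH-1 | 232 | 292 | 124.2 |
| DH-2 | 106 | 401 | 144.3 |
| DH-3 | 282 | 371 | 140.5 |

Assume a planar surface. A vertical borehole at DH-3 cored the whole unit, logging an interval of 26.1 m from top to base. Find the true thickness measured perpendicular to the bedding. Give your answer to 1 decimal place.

Let the plane be z = a·E + b·N + c.
DH-2−DH-1: −126a + 109b = 20.1;  DH-3−DH-1: 50a + 79b = 16.3.
Solving gives a = 0.01226, b = 0.19857.
|∇z| = √(a²+b²) = 0.19895, so dip δ = arctan(0.19895) = 11.25°.
True thickness = vertical thickness × cos δ = 26.1 × cos 11.25° = 25.6 m.

25.6 m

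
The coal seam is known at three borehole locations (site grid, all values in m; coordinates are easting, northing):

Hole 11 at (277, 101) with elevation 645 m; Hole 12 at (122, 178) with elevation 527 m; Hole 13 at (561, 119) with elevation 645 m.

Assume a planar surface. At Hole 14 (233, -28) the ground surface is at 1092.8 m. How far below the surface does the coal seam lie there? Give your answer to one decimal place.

276.3 m

Let the plane be z = a·easting + b·northing + c.
Hole 12−Hole 11: −155a + 77b = −118;  Hole 13−Hole 11: 284a + 18b = 0.
Solving gives a = 0.08614, b = −1.35907.
Then c = 645 − a·277 − b·101 = 758.41.
At (233, -28): z_contact = 20.07 + 38.05 + 758.41 = 816.53 m.
Depth below ground = 1092.8 − 816.53 = 276.3 m.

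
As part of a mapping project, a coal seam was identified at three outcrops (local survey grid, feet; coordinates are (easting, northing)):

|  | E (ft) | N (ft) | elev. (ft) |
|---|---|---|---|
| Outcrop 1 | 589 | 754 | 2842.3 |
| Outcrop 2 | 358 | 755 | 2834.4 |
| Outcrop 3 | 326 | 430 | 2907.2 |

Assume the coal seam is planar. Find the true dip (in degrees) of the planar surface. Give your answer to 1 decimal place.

12.9°

Let the plane be z = a·E + b·N + c.
Outcrop 2−Outcrop 1: −231a + 1b = −7.9;  Outcrop 3−Outcrop 1: −263a − 324b = 64.9.
Solving gives a = 0.03322, b = −0.22727.
Gradient magnitude |∇z| = √(a² + b²) = √(0.00110 + 0.05165) = 0.22968.
True dip = arctan(0.22968) = 12.9°, dipping toward N (azimuth ≈ 352°).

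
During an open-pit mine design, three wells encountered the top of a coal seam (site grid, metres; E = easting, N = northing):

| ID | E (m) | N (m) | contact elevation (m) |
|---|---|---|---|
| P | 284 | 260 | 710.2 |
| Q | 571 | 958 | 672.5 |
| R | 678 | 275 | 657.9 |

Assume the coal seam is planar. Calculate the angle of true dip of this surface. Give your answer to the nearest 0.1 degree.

Two edge vectors: P→Q = (287, 698, -37.7), P→R = (394, 15, -52.3).
Normal n = (P→Q) × (P→R) = (-35939.9, 156.3, -270707).
So ∂z/∂E = −n_x/n_z = −0.13276 and ∂z/∂N = −n_y/n_z = 0.00058.
Gradient magnitude |∇z| = √(a² + b²) = √(0.01763 + 0.00000) = 0.13276.
True dip = arctan(0.13276) = 7.6°, dipping toward E (azimuth ≈ 090°).

7.6°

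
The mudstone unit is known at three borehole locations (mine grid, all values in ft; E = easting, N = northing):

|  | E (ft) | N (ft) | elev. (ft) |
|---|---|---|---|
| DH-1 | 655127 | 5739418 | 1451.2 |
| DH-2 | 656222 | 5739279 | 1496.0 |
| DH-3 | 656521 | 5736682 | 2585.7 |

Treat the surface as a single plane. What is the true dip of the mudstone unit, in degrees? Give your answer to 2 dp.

22.84°

Two edge vectors: DH-1→DH-2 = (1095, -139, 44.8), DH-1→DH-3 = (1394, -2736, 1134.5).
Normal n = (DH-1→DH-2) × (DH-1→DH-3) = (-35122.7, -1179826.3, -2802154).
So ∂z/∂E = −n_x/n_z = −0.01253 and ∂z/∂N = −n_y/n_z = −0.42104.
Gradient magnitude |∇z| = √(a² + b²) = √(0.00016 + 0.17728) = 0.42123.
True dip = arctan(0.42123) = 22.84°, dipping toward N (azimuth ≈ 002°).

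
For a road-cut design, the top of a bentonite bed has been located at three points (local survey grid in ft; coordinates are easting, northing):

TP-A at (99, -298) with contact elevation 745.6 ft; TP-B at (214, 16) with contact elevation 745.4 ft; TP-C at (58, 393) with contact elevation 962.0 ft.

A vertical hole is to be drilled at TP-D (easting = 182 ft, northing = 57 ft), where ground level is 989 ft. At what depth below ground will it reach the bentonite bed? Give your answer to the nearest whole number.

Let the plane be z = a·easting + b·northing + c.
TP-B−TP-A: 115a + 314b = −0.2;  TP-C−TP-A: −41a + 691b = 216.4.
Solving gives a = −0.73737, b = 0.26942.
Then c = 745.6 − a·99 − b·-298 = 898.89.
At (182, 57): z_contact = −134.2 + 15.4 + 898.89 = 780.0 ft.
Depth below ground = 989 − 780.0 = 209 ft.

209 ft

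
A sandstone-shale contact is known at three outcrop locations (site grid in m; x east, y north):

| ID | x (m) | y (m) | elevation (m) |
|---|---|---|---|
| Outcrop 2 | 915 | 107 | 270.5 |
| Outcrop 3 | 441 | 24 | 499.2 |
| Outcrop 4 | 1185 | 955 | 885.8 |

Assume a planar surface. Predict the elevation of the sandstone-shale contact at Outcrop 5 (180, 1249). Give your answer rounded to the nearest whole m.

Let the plane be z = a·x + b·y + c.
Outcrop 3−Outcrop 2: −474a − 83b = 228.7;  Outcrop 4−Outcrop 2: 270a + 848b = 615.3.
Solving gives a = −0.64553, b = 0.93113.
Then c = 270.5 − a·915 − b·107 = 761.53.
At (180, 1249): z = −116.2 + 1163.0 + 761.53 = 1808.3 m.

1808 m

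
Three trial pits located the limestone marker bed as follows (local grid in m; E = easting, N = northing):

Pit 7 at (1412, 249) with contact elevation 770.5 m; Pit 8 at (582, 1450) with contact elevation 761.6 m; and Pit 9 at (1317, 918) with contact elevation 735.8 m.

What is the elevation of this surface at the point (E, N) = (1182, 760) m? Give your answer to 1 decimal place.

756.7 m

Two edge vectors: Pit 7→Pit 8 = (-830, 1201, -8.9), Pit 7→Pit 9 = (-95, 669, -34.7).
Normal n = (Pit 7→Pit 8) × (Pit 7→Pit 9) = (-35720.6, -27955.5, -441175).
So ∂z/∂E = −n_x/n_z = −0.080967 and ∂z/∂N = −n_y/n_z = −0.063366.
Intercept c from Pit 7: 770.5 + 114.33 + 15.78 = 900.60.
At (1182, 760): z = −95.7 − 48.2 + 900.60 = 756.7 m.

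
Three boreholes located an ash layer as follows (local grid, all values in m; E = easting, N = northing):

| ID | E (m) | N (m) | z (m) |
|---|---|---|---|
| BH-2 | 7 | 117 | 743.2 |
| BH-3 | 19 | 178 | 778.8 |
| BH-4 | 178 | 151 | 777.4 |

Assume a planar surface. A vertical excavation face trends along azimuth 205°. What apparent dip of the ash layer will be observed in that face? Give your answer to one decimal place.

Let the plane be z = a·E + b·N + c.
BH-3−BH-2: 12a + 61b = 35.6;  BH-4−BH-2: 171a + 34b = 34.2.
Solving gives a = 0.08738, b = 0.56642.
Unit vector along 205° is (sin 205°, cos 205°) = (-0.4226, -0.9063).
Slope in that direction = a·(-0.4226) + b·(-0.9063) = −0.55028.
Apparent dip = arctan|0.55028| = 28.8° (true dip is 29.8°, so apparent ≤ true as expected).

28.8°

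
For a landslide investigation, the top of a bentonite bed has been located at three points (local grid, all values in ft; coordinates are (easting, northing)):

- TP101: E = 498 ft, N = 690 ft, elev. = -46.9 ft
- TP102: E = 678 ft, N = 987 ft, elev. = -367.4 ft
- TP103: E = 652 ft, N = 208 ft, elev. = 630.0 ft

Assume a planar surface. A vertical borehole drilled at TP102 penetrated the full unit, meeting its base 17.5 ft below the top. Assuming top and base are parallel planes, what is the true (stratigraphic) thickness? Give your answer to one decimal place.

Let the plane be z = a·E + b·N + c.
TP102−TP101: 180a + 297b = −320.5;  TP103−TP101: 154a − 482b = 676.9.
Solving gives a = 0.35139, b = −1.29209.
|∇z| = √(a²+b²) = 1.33902, so dip δ = arctan(1.33902) = 53.25°.
True thickness = vertical thickness × cos δ = 17.5 × cos 53.25° = 10.5 ft.

10.5 ft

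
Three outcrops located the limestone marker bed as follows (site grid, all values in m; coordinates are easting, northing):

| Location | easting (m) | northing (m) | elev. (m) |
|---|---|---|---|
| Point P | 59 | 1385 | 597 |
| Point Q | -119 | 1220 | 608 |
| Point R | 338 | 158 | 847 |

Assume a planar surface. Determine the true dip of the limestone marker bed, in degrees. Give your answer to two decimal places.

11.76°

Let the plane be z = a·easting + b·northing + c.
Point Q−Point P: −178a − 165b = 11;  Point R−Point P: 279a − 1227b = 250.
Solving gives a = 0.10495, b = −0.17989.
Gradient magnitude |∇z| = √(a² + b²) = √(0.01101 + 0.03236) = 0.20826.
True dip = arctan(0.20826) = 11.76°, dipping toward NNW (azimuth ≈ 330°).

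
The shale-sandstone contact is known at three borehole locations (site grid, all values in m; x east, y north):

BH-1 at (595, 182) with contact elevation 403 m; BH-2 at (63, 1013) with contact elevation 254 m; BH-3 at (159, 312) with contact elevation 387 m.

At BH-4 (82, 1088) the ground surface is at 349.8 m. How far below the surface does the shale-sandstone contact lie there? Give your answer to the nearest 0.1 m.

Let the plane be z = a·x + b·y + c.
BH-2−BH-1: −532a + 831b = −149;  BH-3−BH-1: −436a + 130b = −16.
Solving gives a = −0.020719, b = −0.192566.
Then c = 403 − a·595 − b·182 = 450.38.
At (82, 1088): z_contact = −1.70 − 209.51 + 450.38 = 239.16 m.
Depth below ground = 349.8 − 239.16 = 110.6 m.

110.6 m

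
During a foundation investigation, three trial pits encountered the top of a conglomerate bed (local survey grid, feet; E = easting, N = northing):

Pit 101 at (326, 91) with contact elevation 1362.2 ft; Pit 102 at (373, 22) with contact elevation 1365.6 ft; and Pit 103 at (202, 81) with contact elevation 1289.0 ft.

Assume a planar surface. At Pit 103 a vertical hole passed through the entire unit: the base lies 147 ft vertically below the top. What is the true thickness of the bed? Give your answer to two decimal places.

Let the plane be z = a·E + b·N + c.
Pit 102−Pit 101: 47a − 69b = 3.4;  Pit 103−Pit 101: −124a − 10b = −73.2.
Solving gives a = 0.56335, b = 0.33446.
|∇z| = √(a²+b²) = 0.65515, so dip δ = arctan(0.65515) = 33.23°.
True thickness = vertical thickness × cos δ = 147 × cos 33.23° = 122.96 ft.

122.96 ft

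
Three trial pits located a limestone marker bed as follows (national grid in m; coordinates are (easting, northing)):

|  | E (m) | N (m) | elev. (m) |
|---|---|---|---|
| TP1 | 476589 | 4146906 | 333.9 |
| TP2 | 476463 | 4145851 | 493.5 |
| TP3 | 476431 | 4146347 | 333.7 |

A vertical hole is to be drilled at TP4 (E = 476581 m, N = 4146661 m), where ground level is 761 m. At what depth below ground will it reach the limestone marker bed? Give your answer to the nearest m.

Let the plane be z = a·E + b·N + c.
TP2−TP1: −126a − 1055b = 159.6;  TP3−TP1: −158a − 559b = −0.2.
Solving gives a = 0.92905793, b = −0.26223820.
Then c = 333.9 − a·476589 − b·4146906 = 645032.27.
At (476581, 4146661): z_contact = 442771.4 − 1087412.9 + 645032.27 = 390.7 m.
Depth below ground = 761 − 390.7 = 370 m.

370 m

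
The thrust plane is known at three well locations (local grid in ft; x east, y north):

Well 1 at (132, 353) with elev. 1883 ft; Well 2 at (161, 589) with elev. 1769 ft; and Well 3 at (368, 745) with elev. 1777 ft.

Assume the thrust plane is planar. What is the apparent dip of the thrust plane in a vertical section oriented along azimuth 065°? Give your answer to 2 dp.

9.93°

Let the plane be z = a·x + b·y + c.
Well 2−Well 1: 29a + 236b = −114;  Well 3−Well 1: 236a + 392b = −106.
Solving gives a = 0.44378, b = −0.53758.
Unit vector along 065° is (sin 65°, cos 65°) = (0.9063, 0.4226).
Slope in that direction = a·(0.9063) + b·(0.4226) = 0.17501.
Apparent dip = arctan|0.17501| = 9.93° (true dip is 34.9°, so apparent ≤ true as expected).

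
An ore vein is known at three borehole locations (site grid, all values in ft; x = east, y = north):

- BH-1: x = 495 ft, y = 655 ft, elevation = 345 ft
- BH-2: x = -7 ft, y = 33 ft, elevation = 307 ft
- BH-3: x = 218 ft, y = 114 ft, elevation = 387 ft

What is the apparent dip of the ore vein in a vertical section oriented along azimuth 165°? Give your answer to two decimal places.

Two edge vectors: BH-1→BH-2 = (-502, -622, -38), BH-1→BH-3 = (-277, -541, 42).
Normal n = (BH-1→BH-2) × (BH-1→BH-3) = (-46682, 31610, 99288).
So ∂z/∂x = −n_x/n_z = 0.47017 and ∂z/∂y = −n_y/n_z = −0.31837.
Unit vector along 165° is (sin 165°, cos 165°) = (0.2588, -0.9659).
Slope in that direction = a·(0.2588) + b·(-0.9659) = 0.42921.
Apparent dip = arctan|0.42921| = 23.23° (true dip is 29.6°, so apparent ≤ true as expected).

23.23°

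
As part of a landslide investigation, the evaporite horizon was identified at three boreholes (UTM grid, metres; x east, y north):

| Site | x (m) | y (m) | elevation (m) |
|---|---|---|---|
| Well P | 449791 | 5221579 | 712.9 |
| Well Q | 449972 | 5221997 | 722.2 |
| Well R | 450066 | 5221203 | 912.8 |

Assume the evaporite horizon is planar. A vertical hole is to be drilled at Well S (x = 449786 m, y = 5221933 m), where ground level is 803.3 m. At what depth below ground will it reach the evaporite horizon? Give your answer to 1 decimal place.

Let the plane be z = a·x + b·y + c.
Well Q−Well P: 181a + 418b = 9.3;  Well R−Well P: 275a − 376b = 199.9.
Solving gives a = 0.475694786, b = −0.183733867.
Then c = 712.9 − a·449791 − b·5221579 = 746130.57.
At (449786, 5221933): z_contact = 213960.85 − 959445.94 + 746130.57 = 645.48 m.
Depth below ground = 803.3 − 645.48 = 157.8 m.

157.8 m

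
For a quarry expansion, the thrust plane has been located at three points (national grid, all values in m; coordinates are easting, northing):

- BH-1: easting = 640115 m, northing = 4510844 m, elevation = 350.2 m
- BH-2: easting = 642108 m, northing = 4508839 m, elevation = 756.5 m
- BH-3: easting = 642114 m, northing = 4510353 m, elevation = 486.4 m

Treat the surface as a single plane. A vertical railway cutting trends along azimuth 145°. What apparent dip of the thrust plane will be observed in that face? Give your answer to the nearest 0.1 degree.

Two edge vectors: BH-1→BH-2 = (1993, -2005, 406.3), BH-1→BH-3 = (1999, -491, 136.2).
Normal n = (BH-1→BH-2) × (BH-1→BH-3) = (-73587.7, 540747.1, 3029432).
So ∂z/∂easting = −n_x/n_z = 0.02429 and ∂z/∂northing = −n_y/n_z = −0.17850.
Unit vector along 145° is (sin 145°, cos 145°) = (0.5736, -0.8192).
Slope in that direction = a·(0.5736) + b·(-0.8192) = 0.16015.
Apparent dip = arctan|0.16015| = 9.1° (true dip is 10.2°, so apparent ≤ true as expected).

9.1°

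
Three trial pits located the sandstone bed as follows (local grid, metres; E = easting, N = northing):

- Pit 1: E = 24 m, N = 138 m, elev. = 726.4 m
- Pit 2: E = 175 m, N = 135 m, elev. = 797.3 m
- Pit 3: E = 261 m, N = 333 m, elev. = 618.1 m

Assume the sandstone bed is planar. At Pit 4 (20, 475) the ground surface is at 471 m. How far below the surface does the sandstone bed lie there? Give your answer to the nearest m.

117 m

Let the plane be z = a·E + b·N + c.
Pit 2−Pit 1: 151a − 3b = 70.9;  Pit 3−Pit 1: 237a + 195b = −108.3.
Solving gives a = 0.44769, b = −1.09950.
Then c = 726.4 − a·24 − b·138 = 867.39.
At (20, 475): z_contact = 9.0 − 522.3 + 867.39 = 354.1 m.
Depth below ground = 471 − 354.1 = 117 m.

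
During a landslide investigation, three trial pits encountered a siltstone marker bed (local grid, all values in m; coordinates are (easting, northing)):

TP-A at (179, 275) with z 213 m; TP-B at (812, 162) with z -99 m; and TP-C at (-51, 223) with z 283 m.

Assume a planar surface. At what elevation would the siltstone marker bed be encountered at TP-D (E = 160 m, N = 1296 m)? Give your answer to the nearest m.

Let the plane be z = a·E + b·N + c.
TP-B−TP-A: 633a − 113b = −312;  TP-C−TP-A: −230a − 52b = 70.
Solving gives a = −0.40970, b = 0.46600.
Then c = 213 − a·179 − b·275 = 158.19.
At (160, 1296): z = −65.6 + 603.9 + 158.19 = 696.6 m.

697 m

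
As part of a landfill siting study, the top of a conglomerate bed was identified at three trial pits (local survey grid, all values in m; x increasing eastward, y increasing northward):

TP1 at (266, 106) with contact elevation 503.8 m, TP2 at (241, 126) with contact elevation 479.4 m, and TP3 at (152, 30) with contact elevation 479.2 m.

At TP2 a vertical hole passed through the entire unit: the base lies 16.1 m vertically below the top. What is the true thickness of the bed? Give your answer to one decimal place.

Two edge vectors: TP1→TP2 = (-25, 20, -24.4), TP1→TP3 = (-114, -76, -24.6).
Normal n = (TP1→TP2) × (TP1→TP3) = (-2346.4, 2166.6, 4180).
So ∂z/∂x = −n_x/n_z = 0.56134 and ∂z/∂y = −n_y/n_z = −0.51833.
|∇z| = √(a²+b²) = 0.76404, so dip δ = arctan(0.76404) = 37.38°.
True thickness = vertical thickness × cos δ = 16.1 × cos 37.38° = 12.8 m.

12.8 m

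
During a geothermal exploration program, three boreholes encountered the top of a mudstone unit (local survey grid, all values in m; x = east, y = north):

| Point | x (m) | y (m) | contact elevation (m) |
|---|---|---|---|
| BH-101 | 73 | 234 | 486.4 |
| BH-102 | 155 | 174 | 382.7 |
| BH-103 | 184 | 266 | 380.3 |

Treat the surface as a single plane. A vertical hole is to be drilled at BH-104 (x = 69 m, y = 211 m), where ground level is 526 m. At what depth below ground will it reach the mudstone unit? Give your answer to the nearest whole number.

Let the plane be z = a·x + b·y + c.
BH-102−BH-101: 82a − 60b = −103.7;  BH-103−BH-101: 111a + 32b = −106.1.
Solving gives a = −1.04313, b = 0.30273.
Then c = 486.4 − a·73 − b·234 = 491.71.
At (69, 211): z_contact = −72.0 + 63.9 + 491.71 = 483.6 m.
Depth below ground = 526 − 483.6 = 42 m.

42 m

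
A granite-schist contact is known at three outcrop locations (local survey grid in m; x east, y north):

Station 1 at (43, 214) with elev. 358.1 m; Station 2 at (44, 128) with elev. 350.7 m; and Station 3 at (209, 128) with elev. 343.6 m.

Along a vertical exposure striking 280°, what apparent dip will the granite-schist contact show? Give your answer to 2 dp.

Two edge vectors: Station 1→Station 2 = (1, -86, -7.4), Station 1→Station 3 = (166, -86, -14.5).
Normal n = (Station 1→Station 2) × (Station 1→Station 3) = (610.6, -1213.9, 14190).
So ∂z/∂x = −n_x/n_z = −0.04303 and ∂z/∂y = −n_y/n_z = 0.08555.
Unit vector along 280° is (sin 280°, cos 280°) = (-0.9848, 0.1736).
Slope in that direction = a·(-0.9848) + b·(0.1736) = 0.05723.
Apparent dip = arctan|0.05723| = 3.28° (true dip is 5.5°, so apparent ≤ true as expected).

3.28°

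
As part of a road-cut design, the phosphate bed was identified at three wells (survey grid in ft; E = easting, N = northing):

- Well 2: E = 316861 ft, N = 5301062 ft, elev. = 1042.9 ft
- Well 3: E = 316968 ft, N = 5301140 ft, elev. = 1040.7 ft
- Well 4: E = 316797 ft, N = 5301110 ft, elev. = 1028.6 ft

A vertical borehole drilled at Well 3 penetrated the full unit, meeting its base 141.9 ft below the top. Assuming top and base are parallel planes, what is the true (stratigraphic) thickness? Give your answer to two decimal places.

139.33 ft

Two edge vectors: Well 2→Well 3 = (107, 78, -2.2), Well 2→Well 4 = (-64, 48, -14.3).
Normal n = (Well 2→Well 3) × (Well 2→Well 4) = (-1009.8, 1670.9, 10128).
So ∂z/∂E = −n_x/n_z = 0.09970 and ∂z/∂N = −n_y/n_z = −0.16498.
|∇z| = √(a²+b²) = 0.19277, so dip δ = arctan(0.19277) = 10.91°.
True thickness = vertical thickness × cos δ = 141.9 × cos 10.91° = 139.33 ft.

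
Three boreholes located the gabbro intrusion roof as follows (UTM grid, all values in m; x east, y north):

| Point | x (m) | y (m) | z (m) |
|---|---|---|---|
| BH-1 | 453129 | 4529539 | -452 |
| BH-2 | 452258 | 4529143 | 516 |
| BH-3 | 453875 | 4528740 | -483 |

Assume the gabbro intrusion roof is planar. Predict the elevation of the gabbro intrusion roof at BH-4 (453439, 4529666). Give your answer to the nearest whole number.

-787 m

Let the plane be z = a·x + b·y + c.
BH-2−BH-1: −871a − 396b = 968;  BH-3−BH-1: 746a − 799b = −31.
Solving gives a = −0.79256767, b = −0.70119585.
Then c = -452 − a·453129 − b·4529539 = 3534777.35.
At (453439, 4529666): z = −359381.1 − 3176183.0 + 3534777.35 = -786.7 m.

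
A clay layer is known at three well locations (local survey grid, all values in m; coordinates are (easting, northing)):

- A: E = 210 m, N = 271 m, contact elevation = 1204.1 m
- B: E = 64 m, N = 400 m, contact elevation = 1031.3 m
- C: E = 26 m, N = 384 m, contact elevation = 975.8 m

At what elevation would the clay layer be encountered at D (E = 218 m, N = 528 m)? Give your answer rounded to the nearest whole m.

1270 m

Let the plane be z = a·E + b·N + c.
B−A: −146a + 129b = −172.8;  C−A: −184a + 113b = −228.3.
Solving gives a = 1.37114, b = 0.21230.
Then c = 1204.1 − a·210 − b·271 = 858.63.
At (218, 528): z = 298.9 + 112.1 + 858.63 = 1269.6 m.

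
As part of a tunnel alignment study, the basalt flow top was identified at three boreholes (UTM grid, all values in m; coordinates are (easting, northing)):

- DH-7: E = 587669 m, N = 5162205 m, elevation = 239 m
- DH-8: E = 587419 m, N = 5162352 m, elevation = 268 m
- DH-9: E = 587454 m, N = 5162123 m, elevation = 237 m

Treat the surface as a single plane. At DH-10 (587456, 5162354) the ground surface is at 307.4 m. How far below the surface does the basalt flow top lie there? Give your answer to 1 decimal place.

Let the plane be z = a·E + b·N + c.
DH-8−DH-7: −250a + 147b = 29;  DH-9−DH-7: −215a − 82b = −2.
Solving gives a = −0.039996162, b = 0.129258229.
Then c = 239 − a·587669 − b·5162205 = −643513.97.
At (587456, 5162354): z_contact = −23495.99 + 667276.73 − 643513.97 = 266.78 m.
Depth below ground = 307.4 − 266.78 = 40.6 m.

40.6 m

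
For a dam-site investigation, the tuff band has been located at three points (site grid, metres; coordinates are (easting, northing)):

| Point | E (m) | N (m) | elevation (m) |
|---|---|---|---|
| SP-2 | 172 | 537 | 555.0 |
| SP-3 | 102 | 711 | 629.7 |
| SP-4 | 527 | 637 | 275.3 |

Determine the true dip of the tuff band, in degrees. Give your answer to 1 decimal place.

39.4°

Two edge vectors: SP-2→SP-3 = (-70, 174, 74.7), SP-2→SP-4 = (355, 100, -279.7).
Normal n = (SP-2→SP-3) × (SP-2→SP-4) = (-56137.8, 6939.5, -68770).
So ∂z/∂E = −n_x/n_z = −0.81631 and ∂z/∂N = −n_y/n_z = 0.10091.
Gradient magnitude |∇z| = √(a² + b²) = √(0.66637 + 0.01018) = 0.82253.
True dip = arctan(0.82253) = 39.4°, dipping toward E (azimuth ≈ 097°).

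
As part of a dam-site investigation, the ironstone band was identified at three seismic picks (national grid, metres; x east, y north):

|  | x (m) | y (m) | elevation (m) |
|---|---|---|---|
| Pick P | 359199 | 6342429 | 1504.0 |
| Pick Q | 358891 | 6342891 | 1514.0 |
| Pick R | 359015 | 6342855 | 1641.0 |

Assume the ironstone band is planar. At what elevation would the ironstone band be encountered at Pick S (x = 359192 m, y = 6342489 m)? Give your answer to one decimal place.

Two edge vectors: Pick P→Pick Q = (-308, 462, 10), Pick P→Pick R = (-184, 426, 137).
Normal n = (Pick P→Pick Q) × (Pick P→Pick R) = (59034, 40356, -46200).
So ∂z/∂x = −n_x/n_z = 1.277792208 and ∂z/∂y = −n_y/n_z = 0.873506494.
Intercept c from Pick P: 1504 − 458981.68 − 5540152.92 = −5997630.60.
At (359192, 6342489): z = 458972.7 + 5540205.3 − 5997630.60 = 1547.5 m.

1547.5 m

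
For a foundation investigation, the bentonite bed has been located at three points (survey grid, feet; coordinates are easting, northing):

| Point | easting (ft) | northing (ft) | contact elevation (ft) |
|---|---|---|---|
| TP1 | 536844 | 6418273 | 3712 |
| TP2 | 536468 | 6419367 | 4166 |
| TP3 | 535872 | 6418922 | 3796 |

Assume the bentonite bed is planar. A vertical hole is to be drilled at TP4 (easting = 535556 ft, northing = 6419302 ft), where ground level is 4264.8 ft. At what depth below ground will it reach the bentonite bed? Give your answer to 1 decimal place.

Let the plane be z = a·easting + b·northing + c.
TP2−TP1: −376a + 1094b = 454;  TP3−TP1: −972a + 649b = 84.
Solving gives a = 0.247454061, b = 0.500039056.
Then c = 3712 − a·536844 − b·6418273 = −3338519.40.
At (535556, 6419302): z_contact = 132525.51 + 3209901.71 − 3338519.40 = 3907.82 ft.
Depth below ground = 4264.8 − 3907.82 = 357.0 ft.

357.0 ft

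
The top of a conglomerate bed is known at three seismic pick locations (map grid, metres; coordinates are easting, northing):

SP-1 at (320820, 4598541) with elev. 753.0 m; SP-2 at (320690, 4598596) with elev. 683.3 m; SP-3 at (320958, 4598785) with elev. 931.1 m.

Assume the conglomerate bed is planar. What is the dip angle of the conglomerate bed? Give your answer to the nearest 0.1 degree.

Let the plane be z = a·easting + b·northing + c.
SP-2−SP-1: −130a + 55b = −69.7;  SP-3−SP-1: 138a + 244b = 178.1.
Solving gives a = 0.68182, b = 0.34430.
Gradient magnitude |∇z| = √(a² + b²) = √(0.46488 + 0.11854) = 0.76382.
True dip = arctan(0.76382) = 37.4°, dipping toward WSW (azimuth ≈ 243°).

37.4°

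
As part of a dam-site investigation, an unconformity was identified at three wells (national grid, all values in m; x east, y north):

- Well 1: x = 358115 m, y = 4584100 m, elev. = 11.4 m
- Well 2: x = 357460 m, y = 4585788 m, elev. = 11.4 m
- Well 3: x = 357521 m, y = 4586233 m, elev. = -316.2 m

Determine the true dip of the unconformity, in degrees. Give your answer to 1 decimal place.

Two edge vectors: Well 1→Well 2 = (-655, 1688, 0), Well 1→Well 3 = (-594, 2133, -327.6).
Normal n = (Well 1→Well 2) × (Well 1→Well 3) = (-552988.8, -214578, -394443).
So ∂z/∂x = −n_x/n_z = −1.40195 and ∂z/∂y = −n_y/n_z = −0.54400.
Gradient magnitude |∇z| = √(a² + b²) = √(1.96546 + 0.29594) = 1.50379.
True dip = arctan(1.50379) = 56.4°, dipping toward ENE (azimuth ≈ 069°).

56.4°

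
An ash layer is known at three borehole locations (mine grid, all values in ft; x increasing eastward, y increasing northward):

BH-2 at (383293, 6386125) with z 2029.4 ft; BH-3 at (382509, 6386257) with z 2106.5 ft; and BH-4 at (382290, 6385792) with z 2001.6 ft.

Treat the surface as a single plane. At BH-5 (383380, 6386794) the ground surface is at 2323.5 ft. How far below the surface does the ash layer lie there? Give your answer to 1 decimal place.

130.4 ft

Two edge vectors: BH-2→BH-3 = (-784, 132, 77.1), BH-2→BH-4 = (-1003, -333, -27.8).
Normal n = (BH-2→BH-3) × (BH-2→BH-4) = (22004.7, -99126.5, 393468).
So ∂z/∂x = −n_x/n_z = −0.055925005 and ∂z/∂y = −n_y/n_z = 0.251930271.
Intercept c from BH-2: 2029.4 + 21435.66 − 1608858.20 = −1585393.14.
At (383380, 6386794): z_contact = −21440.53 + 1609026.75 − 1585393.14 = 2193.08 ft.
Depth below ground = 2323.5 − 2193.08 = 130.4 ft.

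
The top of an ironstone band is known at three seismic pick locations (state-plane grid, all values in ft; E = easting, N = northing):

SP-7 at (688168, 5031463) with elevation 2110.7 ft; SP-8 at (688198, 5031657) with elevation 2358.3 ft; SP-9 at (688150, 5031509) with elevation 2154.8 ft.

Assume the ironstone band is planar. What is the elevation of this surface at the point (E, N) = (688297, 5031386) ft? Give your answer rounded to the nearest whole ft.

2094 ft

Two edge vectors: SP-7→SP-8 = (30, 194, 247.6), SP-7→SP-9 = (-18, 46, 44.1).
Normal n = (SP-7→SP-8) × (SP-7→SP-9) = (-2834.2, -5779.8, 4872).
So ∂z/∂E = −n_x/n_z = 0.58173235 and ∂z/∂N = −n_y/n_z = 1.18633005.
Intercept c from SP-7: 2110.7 − 400329.59 − 5968975.75 = −6367194.64.
At (688297, 5031386): z = 400404.6 + 5968884.4 − 6367194.64 = 2094.4 ft.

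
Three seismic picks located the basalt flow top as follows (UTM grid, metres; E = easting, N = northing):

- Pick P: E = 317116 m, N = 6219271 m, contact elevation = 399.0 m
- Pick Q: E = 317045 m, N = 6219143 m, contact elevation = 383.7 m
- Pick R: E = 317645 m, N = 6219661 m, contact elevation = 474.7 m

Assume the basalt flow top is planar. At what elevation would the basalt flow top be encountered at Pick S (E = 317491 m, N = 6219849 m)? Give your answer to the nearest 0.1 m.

Two edge vectors: Pick P→Pick Q = (-71, -128, -15.3), Pick P→Pick R = (529, 390, 75.7).
Normal n = (Pick P→Pick Q) × (Pick P→Pick R) = (-3722.6, -2719, 40022).
So ∂z/∂E = −n_x/n_z = 0.093013842 and ∂z/∂N = −n_y/n_z = 0.067937634.
Intercept c from Pick P: 399 − 29496.18 − 422522.56 = −451619.74.
At (317491, 6219849): z = 29531.1 + 422561.8 − 451619.74 = 473.1 m.

473.1 m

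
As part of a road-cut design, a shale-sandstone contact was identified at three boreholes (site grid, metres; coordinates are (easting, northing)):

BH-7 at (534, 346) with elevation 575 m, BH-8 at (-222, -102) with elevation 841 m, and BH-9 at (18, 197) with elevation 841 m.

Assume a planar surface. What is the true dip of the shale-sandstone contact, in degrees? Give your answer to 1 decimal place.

40.7°

Two edge vectors: BH-7→BH-8 = (-756, -448, 266), BH-7→BH-9 = (-516, -149, 266).
Normal n = (BH-7→BH-8) × (BH-7→BH-9) = (-79534, 63840, -118524).
So ∂z/∂E = −n_x/n_z = −0.67104 and ∂z/∂N = −n_y/n_z = 0.53863.
Gradient magnitude |∇z| = √(a² + b²) = √(0.45029 + 0.29012) = 0.86047.
True dip = arctan(0.86047) = 40.7°, dipping toward SE (azimuth ≈ 129°).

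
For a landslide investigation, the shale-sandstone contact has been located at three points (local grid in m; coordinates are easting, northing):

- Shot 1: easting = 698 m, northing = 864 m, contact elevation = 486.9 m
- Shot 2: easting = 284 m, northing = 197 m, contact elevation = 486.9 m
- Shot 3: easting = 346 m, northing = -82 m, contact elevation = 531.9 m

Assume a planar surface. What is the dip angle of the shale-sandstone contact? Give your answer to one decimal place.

12.7°

Two edge vectors: Shot 1→Shot 2 = (-414, -667, 0), Shot 1→Shot 3 = (-352, -946, 45).
Normal n = (Shot 1→Shot 2) × (Shot 1→Shot 3) = (-30015, 18630, 156860).
So ∂z/∂easting = −n_x/n_z = 0.19135 and ∂z/∂northing = −n_y/n_z = −0.11877.
Gradient magnitude |∇z| = √(a² + b²) = √(0.03661 + 0.01411) = 0.22521.
True dip = arctan(0.22521) = 12.7°, dipping toward WNW (azimuth ≈ 302°).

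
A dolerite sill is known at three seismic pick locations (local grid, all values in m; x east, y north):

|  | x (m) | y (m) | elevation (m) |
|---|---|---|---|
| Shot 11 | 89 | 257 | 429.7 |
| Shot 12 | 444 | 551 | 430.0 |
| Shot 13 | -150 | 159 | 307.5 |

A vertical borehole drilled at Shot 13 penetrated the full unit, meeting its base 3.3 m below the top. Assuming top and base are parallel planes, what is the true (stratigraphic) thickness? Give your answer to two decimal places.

Let the plane be z = a·x + b·y + c.
Shot 12−Shot 11: 355a + 294b = 0.3;  Shot 13−Shot 11: −239a − 98b = −122.2.
Solving gives a = 1.01188, b = −1.22081.
|∇z| = √(a²+b²) = 1.58564, so dip δ = arctan(1.58564) = 57.76°.
True thickness = vertical thickness × cos δ = 3.3 × cos 57.76° = 1.76 m.

1.76 m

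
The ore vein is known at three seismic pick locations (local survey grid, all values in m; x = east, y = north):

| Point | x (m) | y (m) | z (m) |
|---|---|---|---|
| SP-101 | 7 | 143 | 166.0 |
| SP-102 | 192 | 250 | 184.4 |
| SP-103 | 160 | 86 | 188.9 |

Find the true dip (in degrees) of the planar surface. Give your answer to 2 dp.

7.99°

Let the plane be z = a·x + b·y + c.
SP-102−SP-101: 185a + 107b = 18.4;  SP-103−SP-101: 153a − 57b = 22.9.
Solving gives a = 0.13000, b = −0.05281.
Gradient magnitude |∇z| = √(a² + b²) = √(0.01690 + 0.00279) = 0.14032.
True dip = arctan(0.14032) = 7.99°, dipping toward WNW (azimuth ≈ 292°).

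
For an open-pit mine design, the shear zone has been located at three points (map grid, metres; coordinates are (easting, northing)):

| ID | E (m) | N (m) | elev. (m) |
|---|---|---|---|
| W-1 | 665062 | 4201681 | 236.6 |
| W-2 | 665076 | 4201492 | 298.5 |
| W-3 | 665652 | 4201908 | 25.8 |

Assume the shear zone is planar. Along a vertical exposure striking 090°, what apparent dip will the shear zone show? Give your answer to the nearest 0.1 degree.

Two edge vectors: W-1→W-2 = (14, -189, 61.9), W-1→W-3 = (590, 227, -210.8).
Normal n = (W-1→W-2) × (W-1→W-3) = (25789.9, 39472.2, 114688).
So ∂z/∂E = −n_x/n_z = −0.22487 and ∂z/∂N = −n_y/n_z = −0.34417.
Unit vector along 090° is (sin 90°, cos 90°) = (1.0000, 0.0000).
Slope in that direction = a·(1.0000) + b·(0.0000) = −0.22487.
Apparent dip = arctan|0.22487| = 12.7° (true dip is 22.3°, so apparent ≤ true as expected).

12.7°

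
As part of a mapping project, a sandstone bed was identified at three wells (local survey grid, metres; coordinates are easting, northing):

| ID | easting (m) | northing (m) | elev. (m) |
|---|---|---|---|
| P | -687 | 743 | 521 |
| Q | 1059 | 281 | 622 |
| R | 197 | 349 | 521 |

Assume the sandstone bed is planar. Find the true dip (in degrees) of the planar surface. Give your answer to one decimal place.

19.3°

Two edge vectors: P→Q = (1746, -462, 101), P→R = (884, -394, 0).
Normal n = (P→Q) × (P→R) = (39794, 89284, -279516).
So ∂z/∂easting = −n_x/n_z = 0.14237 and ∂z/∂northing = −n_y/n_z = 0.31942.
Gradient magnitude |∇z| = √(a² + b²) = √(0.02027 + 0.10203) = 0.34971.
True dip = arctan(0.34971) = 19.3°, dipping toward SSW (azimuth ≈ 204°).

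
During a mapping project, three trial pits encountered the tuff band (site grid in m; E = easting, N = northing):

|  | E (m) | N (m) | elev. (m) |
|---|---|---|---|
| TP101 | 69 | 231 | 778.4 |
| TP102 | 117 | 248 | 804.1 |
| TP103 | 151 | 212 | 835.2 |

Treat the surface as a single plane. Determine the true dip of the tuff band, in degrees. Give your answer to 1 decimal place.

Let the plane be z = a·E + b·N + c.
TP102−TP101: 48a + 17b = 25.7;  TP103−TP101: 82a − 19b = 56.8.
Solving gives a = 0.63049, b = −0.26843.
Gradient magnitude |∇z| = √(a² + b²) = √(0.39751 + 0.07205) = 0.68525.
True dip = arctan(0.68525) = 34.4°, dipping toward WNW (azimuth ≈ 293°).

34.4°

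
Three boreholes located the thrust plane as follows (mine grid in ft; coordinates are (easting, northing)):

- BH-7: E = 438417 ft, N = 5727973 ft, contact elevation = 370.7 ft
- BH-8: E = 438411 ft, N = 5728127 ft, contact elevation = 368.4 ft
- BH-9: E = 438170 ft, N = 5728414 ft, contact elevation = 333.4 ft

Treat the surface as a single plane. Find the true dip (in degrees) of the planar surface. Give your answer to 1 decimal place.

Two edge vectors: BH-7→BH-8 = (-6, 154, -2.3), BH-7→BH-9 = (-247, 441, -37.3).
Normal n = (BH-7→BH-8) × (BH-7→BH-9) = (-4729.9, 344.3, 35392).
So ∂z/∂E = −n_x/n_z = 0.13364 and ∂z/∂N = −n_y/n_z = −0.00973.
Gradient magnitude |∇z| = √(a² + b²) = √(0.01786 + 0.00009) = 0.13400.
True dip = arctan(0.13400) = 7.6°, dipping toward W (azimuth ≈ 274°).

7.6°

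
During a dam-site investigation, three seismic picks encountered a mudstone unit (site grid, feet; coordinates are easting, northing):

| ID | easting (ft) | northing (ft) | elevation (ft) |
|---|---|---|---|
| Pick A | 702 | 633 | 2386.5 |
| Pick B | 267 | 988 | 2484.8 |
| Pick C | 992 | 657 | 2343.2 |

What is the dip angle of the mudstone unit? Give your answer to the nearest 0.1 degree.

10.1°

Let the plane be z = a·easting + b·northing + c.
Pick B−Pick A: −435a + 355b = 98.3;  Pick C−Pick A: 290a + 24b = −43.3.
Solving gives a = −0.15637, b = 0.08529.
Gradient magnitude |∇z| = √(a² + b²) = √(0.02445 + 0.00728) = 0.17812.
True dip = arctan(0.17812) = 10.1°, dipping toward ESE (azimuth ≈ 119°).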